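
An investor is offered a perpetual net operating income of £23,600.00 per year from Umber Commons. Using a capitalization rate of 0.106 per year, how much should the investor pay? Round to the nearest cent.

£222641.51

Level perpetuity: PV = C / r = £23,600.00 / 0.106 = £222,641.51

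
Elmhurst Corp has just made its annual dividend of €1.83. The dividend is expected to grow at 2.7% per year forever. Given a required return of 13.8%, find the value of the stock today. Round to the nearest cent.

€16.93

D₁ = D₀ × (1 + g) = €1.83 × 1.027 = €1.8794
Growing perpetuity: P = D₁ / (r − g) = €1.8794 / (0.138 − 0.027) = €16.93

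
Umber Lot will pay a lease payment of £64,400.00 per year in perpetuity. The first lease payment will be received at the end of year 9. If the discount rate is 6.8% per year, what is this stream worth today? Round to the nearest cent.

Value at end of year 8: C / r = £64,400.00 / 0.068 = £947,058.8235
Discount to today: PV = £947,058.8235 / (1 + 0.068)^8 = £947,058.8235 / 1.692661 = £559,508.81

£559508.81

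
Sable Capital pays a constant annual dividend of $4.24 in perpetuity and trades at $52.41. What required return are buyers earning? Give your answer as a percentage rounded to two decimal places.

8.09%

P = C/r ⇒ r = C/P = $4.24/$52.41 = 0.080901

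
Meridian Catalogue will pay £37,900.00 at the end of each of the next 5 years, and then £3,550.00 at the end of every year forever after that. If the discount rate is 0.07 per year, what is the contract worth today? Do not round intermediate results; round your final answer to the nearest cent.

£191556.07

PV of 5-year annuity: £37,900.00 × [1 − (1+0.07)^−5] / 0.07 = 155397.48282
Perpetuity value at year 5: £3,550.00 / 0.07 = 50714.28571
PV of perpetuity: 50714.28571 / (1+0.07)^5 = 36158.58482
Total PV = 155397.48282 + 36158.58482 = 191556.06764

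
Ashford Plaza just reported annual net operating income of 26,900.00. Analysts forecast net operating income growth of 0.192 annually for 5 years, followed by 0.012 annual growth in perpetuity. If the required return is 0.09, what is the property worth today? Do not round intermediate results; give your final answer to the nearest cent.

723180.28

D_1 = 32064.80000
D_2 = 38221.24160
D_3 = 45559.71999
D_4 = 54307.18622
D_5 = 64734.16598
Terminal value at year 5: TV = D_5×(1+g_2)/(r−g_2) = 65510.97597/0.078 = 839884.30733
P_0 = D_1/(1+r)^1 + D_2/(1+r)^2 + D_3/(1+r)^3 + D_4/(1+r)^4 + D_5/(1+r)^5 + TV/(1+r)^5
    = 29417.24771 + 32170.05437 + 35180.46313 + 38472.57986 + 42072.76624 + 545867.17219 = 723180.28350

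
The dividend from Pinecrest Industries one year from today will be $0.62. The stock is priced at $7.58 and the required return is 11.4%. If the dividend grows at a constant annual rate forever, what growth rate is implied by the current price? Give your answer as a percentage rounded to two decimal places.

3.22%

P = D₁/(r−g) ⇒ g = r − D₁/P = 0.114 − $0.62/$7.58 = 0.032206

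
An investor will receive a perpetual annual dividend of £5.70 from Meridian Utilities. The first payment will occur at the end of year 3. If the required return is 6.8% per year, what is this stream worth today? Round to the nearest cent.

£73.49

Value at end of year 2: C / r = £5.70 / 0.068 = £83.8235
Discount to today: PV = £83.8235 / (1 + 0.068)^2 = £83.8235 / 1.140624 = £73.49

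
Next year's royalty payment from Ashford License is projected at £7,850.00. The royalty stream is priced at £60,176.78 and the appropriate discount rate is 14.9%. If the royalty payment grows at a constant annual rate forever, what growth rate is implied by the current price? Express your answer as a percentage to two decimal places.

P = D₁/(r−g) ⇒ g = r − D₁/P = 0.149 − £7,850.00/£60,176.78 = 0.018551

1.86%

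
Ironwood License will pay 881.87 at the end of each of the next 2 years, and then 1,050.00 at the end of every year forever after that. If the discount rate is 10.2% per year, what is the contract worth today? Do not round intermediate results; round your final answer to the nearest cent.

PV of 2-year annuity: 881.87 × [1 − (1+0.102)^−2] / 0.102 = 1526.42015
Perpetuity value at year 2: 1,050.00 / 0.102 = 10294.11765
PV of perpetuity: 10294.11765 / (1+0.102)^2 = 8476.68292
Total PV = 1526.42015 + 8476.68292 = 10003.10308

10003.10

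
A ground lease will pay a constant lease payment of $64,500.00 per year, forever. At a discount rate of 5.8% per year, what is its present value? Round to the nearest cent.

Level perpetuity: PV = C / r = $64,500.00 / 0.058 = $1,112,068.97

$1112068.97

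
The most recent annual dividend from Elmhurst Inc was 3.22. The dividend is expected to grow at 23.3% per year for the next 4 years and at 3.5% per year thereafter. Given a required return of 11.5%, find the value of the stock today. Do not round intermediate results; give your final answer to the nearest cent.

D_1 = 3.97026
D_2 = 4.89533
D_3 = 6.03594
D_4 = 7.44232
Terminal value at year 4: TV = D_4×(1+g_2)/(r−g_2) = 7.70280/0.08 = 96.28498
P_0 = D_1/(1+r)^1 + D_2/(1+r)^2 + D_3/(1+r)^3 + D_4/(1+r)^4 + TV/(1+r)^4
    = 3.56077 + 3.93761 + 4.35432 + 4.81514 + 62.29584 = 78.96368

78.96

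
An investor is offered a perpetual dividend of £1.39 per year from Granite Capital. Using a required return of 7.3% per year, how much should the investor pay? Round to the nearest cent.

£19.04

Level perpetuity: PV = C / r = £1.39 / 0.073 = £19.04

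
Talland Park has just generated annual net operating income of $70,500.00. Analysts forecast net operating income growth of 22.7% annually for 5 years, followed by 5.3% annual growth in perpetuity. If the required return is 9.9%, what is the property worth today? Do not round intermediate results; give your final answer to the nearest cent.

D_1 = 86503.50000
D_2 = 106139.79450
D_3 = 130233.52785
D_4 = 159796.53867
D_5 = 196070.35295
Terminal value at year 5: TV = D_5×(1+g_2)/(r−g_2) = 206462.08166/0.046 = 4488306.12303
P_0 = D_1/(1+r)^1 + D_2/(1+r)^2 + D_3/(1+r)^3 + D_4/(1+r)^4 + D_5/(1+r)^5 + TV/(1+r)^5
    = 78711.10100 + 87878.54498 + 98113.71673 + 109540.97400 + 122299.15842 + 2799587.25677 = 3296130.75189

$3296130.75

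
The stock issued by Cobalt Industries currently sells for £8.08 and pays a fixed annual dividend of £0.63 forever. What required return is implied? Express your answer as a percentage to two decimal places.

P = C/r ⇒ r = C/P = £0.63/£8.08 = 0.077970

7.80%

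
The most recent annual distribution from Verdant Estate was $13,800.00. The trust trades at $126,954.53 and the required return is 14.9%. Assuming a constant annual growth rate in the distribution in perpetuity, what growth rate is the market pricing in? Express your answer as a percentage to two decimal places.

P = D₀(1+g)/(r−g) ⇒ P(r−g) = D₀(1+g) ⇒ g(P+D₀) = P·r − D₀
g = (P·r − D₀)/(P + D₀) = ($126,954.53×0.149 − $13,800.00) / ($126,954.53 + $13,800.00) = 0.036349

3.63%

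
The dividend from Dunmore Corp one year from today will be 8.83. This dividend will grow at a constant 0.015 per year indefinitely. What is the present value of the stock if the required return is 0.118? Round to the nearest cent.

Growing perpetuity: P = D₁ / (r − g) = 8.8300 / (0.118 − 0.015) = 85.73

85.73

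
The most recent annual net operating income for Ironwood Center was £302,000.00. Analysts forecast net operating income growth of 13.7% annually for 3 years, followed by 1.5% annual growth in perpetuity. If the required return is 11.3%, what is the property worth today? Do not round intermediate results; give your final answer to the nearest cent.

D_1 = 343374.00000
D_2 = 390416.23800
D_3 = 443903.26261
Terminal value at year 3: TV = D_3×(1+g_2)/(r−g_2) = 450561.81155/0.098 = 4597569.50556
P_0 = D_1/(1+r)^1 + D_2/(1+r)^2 + D_3/(1+r)^3 + TV/(1+r)^3
    = 308512.12938 + 315164.68204 + 321960.68596 + 3334592.81888 = 4280230.31625

£4280230.32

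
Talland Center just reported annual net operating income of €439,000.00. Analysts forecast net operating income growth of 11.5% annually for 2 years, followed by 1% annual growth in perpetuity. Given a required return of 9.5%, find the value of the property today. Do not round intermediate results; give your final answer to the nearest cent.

€6310846.09

D_1 = 489485.00000
D_2 = 545775.77500
Terminal value at year 2: TV = D_2×(1+g_2)/(r−g_2) = 551233.53275/0.085 = 6485100.38529
P_0 = D_1/(1+r)^1 + D_2/(1+r)^2 + TV/(1+r)^2
    = 447018.26484 + 455182.98201 + 5408644.84502 = 6310846.09186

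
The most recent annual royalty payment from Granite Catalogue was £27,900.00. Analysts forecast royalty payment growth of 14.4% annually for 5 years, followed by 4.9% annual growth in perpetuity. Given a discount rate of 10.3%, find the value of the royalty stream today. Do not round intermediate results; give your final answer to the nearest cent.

D_1 = 31917.60000
D_2 = 36513.73440
D_3 = 41771.71215
D_4 = 47786.83870
D_5 = 54668.14348
Terminal value at year 5: TV = D_5×(1+g_2)/(r−g_2) = 57346.88251/0.054 = 1061979.30569
P_0 = D_1/(1+r)^1 + D_2/(1+r)^2 + D_3/(1+r)^3 + D_4/(1+r)^4 + D_5/(1+r)^5 + TV/(1+r)^5
    = 28937.08069 + 30012.71107 + 31128.32408 + 32285.40594 + 33485.49809 + 650486.80548 = 806335.82535

£806335.83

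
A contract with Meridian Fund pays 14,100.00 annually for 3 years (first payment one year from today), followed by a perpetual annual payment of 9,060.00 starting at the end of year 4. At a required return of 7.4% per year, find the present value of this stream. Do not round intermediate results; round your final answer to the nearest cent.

PV of 3-year annuity: 14,100.00 × [1 − (1+0.074)^−3] / 0.074 = 36734.09037
Perpetuity value at year 3: 9,060.00 / 0.074 = 122432.43243
PV of perpetuity: 122432.43243 / (1+0.074)^3 = 98828.82543
Total PV = 36734.09037 + 98828.82543 = 135562.91580

135562.92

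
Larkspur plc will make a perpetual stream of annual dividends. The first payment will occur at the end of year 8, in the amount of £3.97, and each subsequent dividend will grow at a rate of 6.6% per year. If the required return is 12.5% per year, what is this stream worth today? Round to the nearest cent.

£29.50

Value at end of year 7: C₁ / (r − g) = £3.97 / (0.125 − 0.066) = £67.2881
Discount to today: PV = £67.2881 / (1 + 0.125)^7 = £67.2881 / 2.280697 = £29.50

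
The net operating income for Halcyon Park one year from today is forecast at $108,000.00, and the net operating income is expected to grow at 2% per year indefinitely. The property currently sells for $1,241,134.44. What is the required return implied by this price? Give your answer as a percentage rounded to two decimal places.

P = D₁/(r − g) ⇒ r = D₁/P + g = $108,000.0000/$1,241,134.44 + 0.02 = 0.087017 + 0.02 = 0.107017

10.70%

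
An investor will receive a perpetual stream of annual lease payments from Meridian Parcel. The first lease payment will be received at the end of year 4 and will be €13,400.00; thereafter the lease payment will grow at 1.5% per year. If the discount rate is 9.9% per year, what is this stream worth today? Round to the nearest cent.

€120180.07

Value at end of year 3: C₁ / (r − g) = €13,400.00 / (0.099 − 0.015) = €159,523.8095
Discount to today: PV = €159,523.8095 / (1 + 0.099)^3 = €159,523.8095 / 1.327373 = €120,180.07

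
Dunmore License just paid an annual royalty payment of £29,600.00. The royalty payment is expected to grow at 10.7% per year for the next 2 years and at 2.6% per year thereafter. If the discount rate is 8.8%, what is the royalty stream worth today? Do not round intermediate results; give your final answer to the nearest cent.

D_1 = 32767.20000
D_2 = 36273.29040
Terminal value at year 2: TV = D_2×(1+g_2)/(r−g_2) = 37216.39595/0.062 = 600264.45081
P_0 = D_1/(1+r)^1 + D_2/(1+r)^2 + TV/(1+r)^2
    = 30116.91176 + 30642.85048 + 507089.75151 = 567849.51376

£567849.51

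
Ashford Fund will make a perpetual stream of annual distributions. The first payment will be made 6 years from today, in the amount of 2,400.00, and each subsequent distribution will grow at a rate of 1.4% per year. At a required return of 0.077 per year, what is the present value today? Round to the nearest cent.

26290.10

Value at end of year 5: C₁ / (r − g) = 2,400.00 / (0.077 − 0.014) = 38,095.2381
Discount to today: PV = 38,095.2381 / (1 + 0.077)^5 = 38,095.2381 / 1.449034 = 26,290.10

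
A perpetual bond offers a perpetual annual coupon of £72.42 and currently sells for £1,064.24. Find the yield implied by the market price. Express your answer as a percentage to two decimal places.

6.80%

P = C/r ⇒ r = C/P = £72.42/£1,064.24 = 0.068049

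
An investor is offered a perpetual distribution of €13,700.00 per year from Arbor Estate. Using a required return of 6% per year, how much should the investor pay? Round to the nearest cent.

Level perpetuity: PV = C / r = €13,700.00 / 0.06 = €228,333.33

€228333.33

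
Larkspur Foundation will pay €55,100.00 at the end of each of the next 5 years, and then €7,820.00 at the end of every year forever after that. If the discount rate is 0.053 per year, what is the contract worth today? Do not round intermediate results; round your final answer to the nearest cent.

PV of 5-year annuity: €55,100.00 × [1 − (1+0.053)^−5] / 0.053 = 236588.75268
Perpetuity value at year 5: €7,820.00 / 0.053 = 147547.16981
PV of perpetuity: 147547.16981 / (1+0.053)^5 = 113969.60092
Total PV = 236588.75268 + 113969.60092 = 350558.35360

€350558.35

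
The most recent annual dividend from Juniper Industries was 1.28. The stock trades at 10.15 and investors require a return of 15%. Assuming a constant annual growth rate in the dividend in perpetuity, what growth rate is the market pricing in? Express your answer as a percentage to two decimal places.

P = D₀(1+g)/(r−g) ⇒ P(r−g) = D₀(1+g) ⇒ g(P+D₀) = P·r − D₀
g = (P·r − D₀)/(P + D₀) = (10.15×0.15 − 1.28) / (10.15 + 1.28) = 0.021216

2.12%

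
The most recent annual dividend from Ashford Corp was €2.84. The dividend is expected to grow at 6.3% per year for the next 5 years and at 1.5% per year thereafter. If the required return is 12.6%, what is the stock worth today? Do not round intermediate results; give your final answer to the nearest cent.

D_1 = 3.01892
D_2 = 3.20911
D_3 = 3.41129
D_4 = 3.62620
D_5 = 3.85465
Terminal value at year 5: TV = D_5×(1+g_2)/(r−g_2) = 3.91247/0.111 = 35.24745
P_0 = D_1/(1+r)^1 + D_2/(1+r)^2 + D_3/(1+r)^3 + D_4/(1+r)^4 + D_5/(1+r)^5 + TV/(1+r)^5
    = 2.68110 + 2.53109 + 2.38948 + 2.25579 + 2.12957 + 19.47313 = 31.46016

€31.46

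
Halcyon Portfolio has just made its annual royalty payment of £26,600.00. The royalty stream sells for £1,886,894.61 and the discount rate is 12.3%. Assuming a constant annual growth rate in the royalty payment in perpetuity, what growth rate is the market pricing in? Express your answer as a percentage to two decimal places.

10.74%

P = D₀(1+g)/(r−g) ⇒ P(r−g) = D₀(1+g) ⇒ g(P+D₀) = P·r − D₀
g = (P·r − D₀)/(P + D₀) = (£1,886,894.61×0.123 − £26,600.00) / (£1,886,894.61 + £26,600.00) = 0.107389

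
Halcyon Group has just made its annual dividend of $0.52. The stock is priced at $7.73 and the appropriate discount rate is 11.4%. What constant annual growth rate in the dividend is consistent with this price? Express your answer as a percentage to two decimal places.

P = D₀(1+g)/(r−g) ⇒ P(r−g) = D₀(1+g) ⇒ g(P+D₀) = P·r − D₀
g = (P·r − D₀)/(P + D₀) = ($7.73×0.114 − $0.52) / ($7.73 + $0.52) = 0.043784

4.38%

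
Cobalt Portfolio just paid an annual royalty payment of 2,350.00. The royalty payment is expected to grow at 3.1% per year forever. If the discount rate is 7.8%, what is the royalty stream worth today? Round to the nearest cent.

51550.00

D₁ = D₀ × (1 + g) = 2,350.00 × 1.031 = 2,422.8500
Growing perpetuity: P = D₁ / (r − g) = 2,422.8500 / (0.078 − 0.031) = 51,550.00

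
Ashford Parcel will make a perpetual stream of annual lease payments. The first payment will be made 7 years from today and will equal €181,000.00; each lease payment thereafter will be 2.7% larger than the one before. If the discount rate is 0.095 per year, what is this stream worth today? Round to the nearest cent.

Value at end of year 6: C₁ / (r − g) = €181,000.00 / (0.095 − 0.027) = €2,661,764.7059
Discount to today: PV = €2,661,764.7059 / (1 + 0.095)^6 = €2,661,764.7059 / 1.723791 = €1,544,133.86

€1544133.86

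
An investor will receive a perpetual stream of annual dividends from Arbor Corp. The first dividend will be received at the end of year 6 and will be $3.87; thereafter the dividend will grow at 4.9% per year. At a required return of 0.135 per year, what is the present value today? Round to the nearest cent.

Value at end of year 5: C₁ / (r − g) = $3.87 / (0.135 − 0.049) = $45.0000
Discount to today: PV = $45.0000 / (1 + 0.135)^5 = $45.0000 / 1.883559 = $23.89

$23.89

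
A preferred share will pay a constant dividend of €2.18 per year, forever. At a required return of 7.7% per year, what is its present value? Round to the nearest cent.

Level perpetuity: PV = C / r = €2.18 / 0.077 = €28.31

€28.31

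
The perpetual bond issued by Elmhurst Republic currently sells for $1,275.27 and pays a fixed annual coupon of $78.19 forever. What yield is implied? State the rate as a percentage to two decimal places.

P = C/r ⇒ r = C/P = $78.19/$1,275.27 = 0.061313

6.13%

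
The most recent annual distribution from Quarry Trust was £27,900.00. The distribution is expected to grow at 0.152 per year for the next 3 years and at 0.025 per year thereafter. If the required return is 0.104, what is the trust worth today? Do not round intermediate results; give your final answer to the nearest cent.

£502484.40

D_1 = 32140.80000
D_2 = 37026.20160
D_3 = 42654.18424
Terminal value at year 3: TV = D_3×(1+g_2)/(r−g_2) = 43720.53885/0.079 = 553424.54240
P_0 = D_1/(1+r)^1 + D_2/(1+r)^2 + D_3/(1+r)^3 + TV/(1+r)^3
    = 29113.04348 + 30378.82798 + 31699.64659 + 411292.88291 = 502484.40095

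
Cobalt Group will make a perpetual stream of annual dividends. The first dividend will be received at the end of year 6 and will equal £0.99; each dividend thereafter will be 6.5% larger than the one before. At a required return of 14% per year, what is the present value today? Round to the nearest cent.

Value at end of year 5: C₁ / (r − g) = £0.99 / (0.14 − 0.065) = £13.2000
Discount to today: PV = £13.2000 / (1 + 0.14)^5 = £13.2000 / 1.925415 = £6.86

£6.86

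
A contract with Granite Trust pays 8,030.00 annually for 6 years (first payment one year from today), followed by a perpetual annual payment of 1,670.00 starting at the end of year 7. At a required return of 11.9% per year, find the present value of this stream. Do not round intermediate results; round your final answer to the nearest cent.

PV of 6-year annuity: 8,030.00 × [1 − (1+0.119)^−6] / 0.119 = 33108.31632
Perpetuity value at year 6: 1,670.00 / 0.119 = 14033.61345
PV of perpetuity: 14033.61345 / (1+0.119)^6 = 7148.07319
Total PV = 33108.31632 + 7148.07319 = 40256.38951

40256.39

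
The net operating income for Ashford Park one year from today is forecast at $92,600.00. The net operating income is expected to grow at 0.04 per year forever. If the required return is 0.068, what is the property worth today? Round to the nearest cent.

Growing perpetuity: P = D₁ / (r − g) = $92,600.0000 / (0.068 − 0.04) = $3,307,142.86

$3307142.86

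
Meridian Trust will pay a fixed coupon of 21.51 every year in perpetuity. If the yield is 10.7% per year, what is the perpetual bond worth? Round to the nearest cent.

Level perpetuity: PV = C / r = 21.51 / 0.107 = 201.03

201.03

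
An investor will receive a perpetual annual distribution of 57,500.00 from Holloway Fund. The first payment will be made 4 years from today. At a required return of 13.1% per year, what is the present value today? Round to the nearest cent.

303395.22

Value at end of year 3: C / r = 57,500.00 / 0.131 = 438,931.2977
Discount to today: PV = 438,931.2977 / (1 + 0.131)^3 = 438,931.2977 / 1.446731 = 303,395.22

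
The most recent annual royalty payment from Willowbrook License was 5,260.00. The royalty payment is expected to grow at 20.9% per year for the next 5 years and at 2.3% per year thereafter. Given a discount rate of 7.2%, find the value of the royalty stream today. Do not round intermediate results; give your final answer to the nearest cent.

238640.23

D_1 = 6359.34000
D_2 = 7688.44206
D_3 = 9295.32645
D_4 = 11238.04968
D_5 = 13586.80206
Terminal value at year 5: TV = D_5×(1+g_2)/(r−g_2) = 13899.29851/0.049 = 283659.15324
P_0 = D_1/(1+r)^1 + D_2/(1+r)^2 + D_3/(1+r)^3 + D_4/(1+r)^4 + D_5/(1+r)^5 + TV/(1+r)^5
    = 5932.22015 + 6690.34903 + 7545.36565 + 8509.65212 + 9597.17296 + 200365.46810 = 238640.22801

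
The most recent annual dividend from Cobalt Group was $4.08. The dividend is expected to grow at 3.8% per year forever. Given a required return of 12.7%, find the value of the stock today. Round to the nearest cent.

$47.58

D₁ = D₀ × (1 + g) = $4.08 × 1.038 = $4.2350
Growing perpetuity: P = D₁ / (r − g) = $4.2350 / (0.127 − 0.038) = $47.58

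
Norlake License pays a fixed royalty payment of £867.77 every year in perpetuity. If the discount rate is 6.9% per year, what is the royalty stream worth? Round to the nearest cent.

£12576.38

Level perpetuity: PV = C / r = £867.77 / 0.069 = £12,576.38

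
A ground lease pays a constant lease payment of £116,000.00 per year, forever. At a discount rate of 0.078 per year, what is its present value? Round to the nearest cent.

£1487179.49

Level perpetuity: PV = C / r = £116,000.00 / 0.078 = £1,487,179.49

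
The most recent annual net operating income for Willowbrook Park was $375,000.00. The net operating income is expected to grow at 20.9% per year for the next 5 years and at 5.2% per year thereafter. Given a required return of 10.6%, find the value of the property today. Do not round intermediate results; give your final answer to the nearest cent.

$13871346.32

D_1 = 453375.00000
D_2 = 548130.37500
D_3 = 662689.62337
D_4 = 801191.75466
D_5 = 968640.83138
Terminal value at year 5: TV = D_5×(1+g_2)/(r−g_2) = 1019010.15462/0.054 = 18870558.41882
P_0 = D_1/(1+r)^1 + D_2/(1+r)^2 + D_3/(1+r)^3 + D_4/(1+r)^4 + D_5/(1+r)^5 + TV/(1+r)^5
    = 409923.14647 + 448098.62937 + 489829.33356 + 535446.35106 + 585311.60798 + 11402737.25178 = 13871346.32022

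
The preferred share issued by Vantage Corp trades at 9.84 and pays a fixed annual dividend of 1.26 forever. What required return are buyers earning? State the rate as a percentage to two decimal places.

12.80%

P = C/r ⇒ r = C/P = 1.26/9.84 = 0.128049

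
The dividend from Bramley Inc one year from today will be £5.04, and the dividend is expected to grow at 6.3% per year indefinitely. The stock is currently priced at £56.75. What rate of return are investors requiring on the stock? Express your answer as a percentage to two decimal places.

P = D₁/(r − g) ⇒ r = D₁/P + g = £5.0400/£56.75 + 0.063 = 0.088811 + 0.063 = 0.151811

15.18%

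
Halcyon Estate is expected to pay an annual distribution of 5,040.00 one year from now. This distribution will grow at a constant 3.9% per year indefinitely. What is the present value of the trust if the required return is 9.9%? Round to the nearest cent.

Growing perpetuity: P = D₁ / (r − g) = 5,040.0000 / (0.099 − 0.039) = 84,000.00

84000.00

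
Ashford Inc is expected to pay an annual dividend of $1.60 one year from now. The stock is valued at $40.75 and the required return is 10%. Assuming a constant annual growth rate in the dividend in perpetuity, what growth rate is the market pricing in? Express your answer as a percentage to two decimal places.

P = D₁/(r−g) ⇒ g = r − D₁/P = 0.1 − $1.60/$40.75 = 0.060736

6.07%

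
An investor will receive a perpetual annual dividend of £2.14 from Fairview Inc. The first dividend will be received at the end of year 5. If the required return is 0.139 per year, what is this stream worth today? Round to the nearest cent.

Value at end of year 4: C / r = £2.14 / 0.139 = £15.3957
Discount to today: PV = £15.3957 / (1 + 0.139)^4 = £15.3957 / 1.683042 = £9.15

£9.15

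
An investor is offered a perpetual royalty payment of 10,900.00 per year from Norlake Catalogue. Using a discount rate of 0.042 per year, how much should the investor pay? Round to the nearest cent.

Level perpetuity: PV = C / r = 10,900.00 / 0.042 = 259,523.81

259523.81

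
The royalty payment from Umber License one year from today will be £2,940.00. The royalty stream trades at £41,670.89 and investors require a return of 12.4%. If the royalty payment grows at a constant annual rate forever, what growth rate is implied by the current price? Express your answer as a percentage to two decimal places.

P = D₁/(r−g) ⇒ g = r − D₁/P = 0.124 − £2,940.00/£41,670.89 = 0.053447

5.34%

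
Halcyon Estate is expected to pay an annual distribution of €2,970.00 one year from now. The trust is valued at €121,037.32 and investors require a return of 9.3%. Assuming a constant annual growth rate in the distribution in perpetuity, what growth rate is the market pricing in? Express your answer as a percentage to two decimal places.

6.85%

P = D₁/(r−g) ⇒ g = r − D₁/P = 0.093 − €2,970.00/€121,037.32 = 0.068462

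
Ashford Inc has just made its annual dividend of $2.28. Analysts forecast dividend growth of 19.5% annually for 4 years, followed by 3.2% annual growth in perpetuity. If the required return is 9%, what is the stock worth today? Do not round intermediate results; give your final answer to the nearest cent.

$70.15

D_1 = 2.72460
D_2 = 3.25590
D_3 = 3.89080
D_4 = 4.64950
Terminal value at year 4: TV = D_4×(1+g_2)/(r−g_2) = 4.79829/0.058 = 82.72908
P_0 = D_1/(1+r)^1 + D_2/(1+r)^2 + D_3/(1+r)^3 + D_4/(1+r)^4 + TV/(1+r)^4
    = 2.49963 + 2.74042 + 3.00441 + 3.29382 + 58.60736 = 70.14565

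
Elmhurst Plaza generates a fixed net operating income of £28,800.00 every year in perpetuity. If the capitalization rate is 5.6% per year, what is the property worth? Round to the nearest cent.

Level perpetuity: PV = C / r = £28,800.00 / 0.056 = £514,285.71

£514285.71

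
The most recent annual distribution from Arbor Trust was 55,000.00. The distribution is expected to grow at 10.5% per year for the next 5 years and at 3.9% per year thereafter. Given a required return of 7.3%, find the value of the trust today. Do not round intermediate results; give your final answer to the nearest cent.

D_1 = 60775.00000
D_2 = 67156.37500
D_3 = 74207.79437
D_4 = 81999.61278
D_5 = 90609.57213
Terminal value at year 5: TV = D_5×(1+g_2)/(r−g_2) = 94143.34544/0.034 = 2768921.92470
P_0 = D_1/(1+r)^1 + D_2/(1+r)^2 + D_3/(1+r)^3 + D_4/(1+r)^4 + D_5/(1+r)^5 + TV/(1+r)^5
    = 56640.26095 + 58329.43928 + 60068.99386 + 61860.42704 + 63705.28600 + 1946758.59271 = 2247362.99983

2247363.00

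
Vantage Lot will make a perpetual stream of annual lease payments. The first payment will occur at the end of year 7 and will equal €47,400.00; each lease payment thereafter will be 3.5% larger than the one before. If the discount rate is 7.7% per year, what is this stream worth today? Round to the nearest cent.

€723160.72

Value at end of year 6: C₁ / (r − g) = €47,400.00 / (0.077 − 0.035) = €1,128,571.4286
Discount to today: PV = €1,128,571.4286 / (1 + 0.077)^6 = €1,128,571.4286 / 1.560609 = €723,160.72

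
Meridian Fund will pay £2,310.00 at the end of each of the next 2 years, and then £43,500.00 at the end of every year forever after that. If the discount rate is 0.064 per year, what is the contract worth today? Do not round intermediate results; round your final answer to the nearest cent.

PV of 2-year annuity: £2,310.00 × [1 − (1+0.064)^−2] / 0.064 = 4211.51563
Perpetuity value at year 2: £43,500.00 / 0.064 = 679687.50000
PV of perpetuity: 679687.50000 / (1+0.064)^2 = 600379.73811
Total PV = 4211.51563 + 600379.73811 = 604591.25375

£604591.25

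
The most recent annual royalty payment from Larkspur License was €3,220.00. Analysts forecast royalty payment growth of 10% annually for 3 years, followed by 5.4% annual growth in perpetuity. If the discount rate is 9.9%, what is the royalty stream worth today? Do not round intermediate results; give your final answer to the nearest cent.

D_1 = 3542.00000
D_2 = 3896.20000
D_3 = 4285.82000
Terminal value at year 3: TV = D_3×(1+g_2)/(r−g_2) = 4517.25428/0.045 = 100383.42844
P_0 = D_1/(1+r)^1 + D_2/(1+r)^2 + D_3/(1+r)^3 + TV/(1+r)^3
    = 3222.92994 + 3225.86254 + 3228.79781 + 75625.61980 = 85303.21009

€85303.21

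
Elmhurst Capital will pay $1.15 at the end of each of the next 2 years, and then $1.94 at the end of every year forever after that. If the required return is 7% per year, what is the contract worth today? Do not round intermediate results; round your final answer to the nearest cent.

PV of 2-year annuity: $1.15 × [1 − (1+0.07)^−2] / 0.07 = 2.07922
Perpetuity value at year 2: $1.94 / 0.07 = 27.71429
PV of perpetuity: 27.71429 / (1+0.07)^2 = 24.20673
Total PV = 2.07922 + 24.20673 = 26.28595

$26.29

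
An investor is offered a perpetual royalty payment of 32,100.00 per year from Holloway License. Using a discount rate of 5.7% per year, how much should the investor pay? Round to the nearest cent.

Level perpetuity: PV = C / r = 32,100.00 / 0.057 = 563,157.89

563157.89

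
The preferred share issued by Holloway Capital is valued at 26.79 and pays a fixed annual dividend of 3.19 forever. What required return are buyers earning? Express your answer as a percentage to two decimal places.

P = C/r ⇒ r = C/P = 3.19/26.79 = 0.119074

11.91%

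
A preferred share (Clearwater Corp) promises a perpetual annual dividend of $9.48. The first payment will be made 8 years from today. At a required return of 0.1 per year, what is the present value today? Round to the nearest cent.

Value at end of year 7: C / r = $9.48 / 0.1 = $94.8000
Discount to today: PV = $94.8000 / (1 + 0.1)^7 = $94.8000 / 1.948717 = $48.65

$48.65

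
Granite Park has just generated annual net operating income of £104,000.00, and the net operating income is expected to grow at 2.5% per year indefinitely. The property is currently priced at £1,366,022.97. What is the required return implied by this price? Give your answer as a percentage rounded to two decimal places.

D₁ = £104,000.00 × 1.025 = £106,600.0000
P = D₁/(r − g) ⇒ r = D₁/P + g = £106,600.0000/£1,366,022.97 + 0.025 = 0.078037 + 0.025 = 0.103037

10.30%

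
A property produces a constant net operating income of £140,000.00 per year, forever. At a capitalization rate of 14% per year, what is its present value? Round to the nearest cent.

£1000000.00

Level perpetuity: PV = C / r = £140,000.00 / 0.14 = £1,000,000.00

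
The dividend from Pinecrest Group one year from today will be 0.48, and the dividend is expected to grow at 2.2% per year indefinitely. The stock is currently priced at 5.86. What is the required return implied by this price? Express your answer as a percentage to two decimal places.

10.39%

P = D₁/(r − g) ⇒ r = D₁/P + g = 0.4800/5.86 + 0.022 = 0.081911 + 0.022 = 0.103911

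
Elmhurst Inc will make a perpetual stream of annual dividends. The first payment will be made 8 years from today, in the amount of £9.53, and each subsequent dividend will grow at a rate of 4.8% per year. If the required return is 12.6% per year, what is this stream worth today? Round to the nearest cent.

Value at end of year 7: C₁ / (r − g) = £9.53 / (0.126 − 0.048) = £122.1795
Discount to today: PV = £122.1795 / (1 + 0.126)^7 = £122.1795 / 2.294926 = £53.24

£53.24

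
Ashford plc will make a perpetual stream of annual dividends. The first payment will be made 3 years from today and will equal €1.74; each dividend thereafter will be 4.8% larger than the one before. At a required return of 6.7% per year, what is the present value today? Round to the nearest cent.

€80.44

Value at end of year 2: C₁ / (r − g) = €1.74 / (0.067 − 0.048) = €91.5789
Discount to today: PV = €91.5789 / (1 + 0.067)^2 = €91.5789 / 1.138489 = €80.44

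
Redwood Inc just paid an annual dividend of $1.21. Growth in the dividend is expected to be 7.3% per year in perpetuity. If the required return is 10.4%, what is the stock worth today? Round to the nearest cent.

D₁ = D₀ × (1 + g) = $1.21 × 1.073 = $1.2983
Growing perpetuity: P = D₁ / (r − g) = $1.2983 / (0.104 − 0.073) = $41.88

$41.88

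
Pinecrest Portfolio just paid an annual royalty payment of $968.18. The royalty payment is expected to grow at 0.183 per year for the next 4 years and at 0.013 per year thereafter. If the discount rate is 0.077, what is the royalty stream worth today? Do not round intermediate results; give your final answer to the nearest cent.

D_1 = 1145.35694
D_2 = 1354.95726
D_3 = 1602.91444
D_4 = 1896.24778
Terminal value at year 4: TV = D_4×(1+g_2)/(r−g_2) = 1920.89900/0.064 = 30014.04691
P_0 = D_1/(1+r)^1 + D_2/(1+r)^2 + D_3/(1+r)^3 + D_4/(1+r)^4 + TV/(1+r)^4
    = 1063.46977 + 1168.13810 + 1283.10805 + 1409.39353 + 22308.05691 = 27232.16636

$27232.17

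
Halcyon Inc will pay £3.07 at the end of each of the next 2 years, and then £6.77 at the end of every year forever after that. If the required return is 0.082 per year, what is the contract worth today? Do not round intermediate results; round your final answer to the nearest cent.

PV of 2-year annuity: £3.07 × [1 − (1+0.082)^−2] / 0.082 = 5.45965
Perpetuity value at year 2: £6.77 / 0.082 = 82.56098
PV of perpetuity: 82.56098 / (1+0.082)^2 = 70.52130
Total PV = 5.45965 + 70.52130 = 75.98094

£75.98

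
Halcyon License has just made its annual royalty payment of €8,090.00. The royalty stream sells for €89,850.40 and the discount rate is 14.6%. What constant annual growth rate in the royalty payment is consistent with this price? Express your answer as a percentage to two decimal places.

P = D₀(1+g)/(r−g) ⇒ P(r−g) = D₀(1+g) ⇒ g(P+D₀) = P·r − D₀
g = (P·r − D₀)/(P + D₀) = (€89,850.40×0.146 − €8,090.00) / (€89,850.40 + €8,090.00) = 0.051339

5.13%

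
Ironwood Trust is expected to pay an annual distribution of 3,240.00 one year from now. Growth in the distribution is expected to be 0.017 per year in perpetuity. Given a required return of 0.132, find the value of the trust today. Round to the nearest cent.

Growing perpetuity: P = D₁ / (r − g) = 3,240.0000 / (0.132 − 0.017) = 28,173.91

28173.91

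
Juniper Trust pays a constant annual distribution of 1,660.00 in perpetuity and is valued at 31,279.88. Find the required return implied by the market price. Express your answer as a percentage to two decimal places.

P = C/r ⇒ r = C/P = 1,660.00/31,279.88 = 0.053069

5.31%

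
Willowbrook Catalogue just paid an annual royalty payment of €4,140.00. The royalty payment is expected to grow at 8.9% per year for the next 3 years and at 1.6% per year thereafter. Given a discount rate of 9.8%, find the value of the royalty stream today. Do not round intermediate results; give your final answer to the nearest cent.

€62262.06

D_1 = 4508.46000
D_2 = 4909.71294
D_3 = 5346.67739
Terminal value at year 3: TV = D_3×(1+g_2)/(r−g_2) = 5432.22423/0.082 = 66246.63695
P_0 = D_1/(1+r)^1 + D_2/(1+r)^2 + D_3/(1+r)^3 + TV/(1+r)^3
    = 4106.06557 + 4072.40930 + 4039.02889 + 50044.55313 = 62262.05690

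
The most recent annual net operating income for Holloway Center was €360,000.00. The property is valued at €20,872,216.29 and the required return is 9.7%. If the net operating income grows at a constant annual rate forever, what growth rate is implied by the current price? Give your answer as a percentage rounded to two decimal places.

7.84%

P = D₀(1+g)/(r−g) ⇒ P(r−g) = D₀(1+g) ⇒ g(P+D₀) = P·r − D₀
g = (P·r − D₀)/(P + D₀) = (€20,872,216.29×0.097 − €360,000.00) / (€20,872,216.29 + €360,000.00) = 0.078400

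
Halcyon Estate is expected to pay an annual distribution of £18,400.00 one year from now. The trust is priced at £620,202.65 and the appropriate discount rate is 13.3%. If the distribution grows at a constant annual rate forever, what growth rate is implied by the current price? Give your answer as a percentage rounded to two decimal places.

10.33%

P = D₁/(r−g) ⇒ g = r − D₁/P = 0.133 − £18,400.00/£620,202.65 = 0.103332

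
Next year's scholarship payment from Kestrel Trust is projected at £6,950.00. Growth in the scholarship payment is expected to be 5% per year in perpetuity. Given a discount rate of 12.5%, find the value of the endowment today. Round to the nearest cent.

£92666.67

Growing perpetuity: P = D₁ / (r − g) = £6,950.0000 / (0.125 − 0.05) = £92,666.67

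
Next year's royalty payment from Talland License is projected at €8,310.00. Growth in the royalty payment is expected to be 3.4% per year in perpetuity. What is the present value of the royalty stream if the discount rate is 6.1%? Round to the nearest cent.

€307777.78

Growing perpetuity: P = D₁ / (r − g) = €8,310.0000 / (0.061 − 0.034) = €307,777.78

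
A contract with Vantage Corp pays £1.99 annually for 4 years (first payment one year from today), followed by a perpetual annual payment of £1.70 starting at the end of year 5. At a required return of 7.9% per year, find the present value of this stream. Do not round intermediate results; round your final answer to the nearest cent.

PV of 4-year annuity: £1.99 × [1 − (1+0.079)^−4] / 0.079 = 6.60583
Perpetuity value at year 4: £1.70 / 0.079 = 21.51899
PV of perpetuity: 21.51899 / (1+0.079)^4 = 15.87582
Total PV = 6.60583 + 15.87582 = 22.48165

£22.48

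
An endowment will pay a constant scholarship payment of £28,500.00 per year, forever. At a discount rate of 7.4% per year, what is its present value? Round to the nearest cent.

£385135.14

Level perpetuity: PV = C / r = £28,500.00 / 0.074 = £385,135.14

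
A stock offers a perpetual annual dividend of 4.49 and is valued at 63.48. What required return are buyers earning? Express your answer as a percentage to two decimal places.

P = C/r ⇒ r = C/P = 4.49/63.48 = 0.070731

7.07%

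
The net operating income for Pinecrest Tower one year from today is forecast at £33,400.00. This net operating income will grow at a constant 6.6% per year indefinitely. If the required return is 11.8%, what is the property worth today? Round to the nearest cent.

£642307.69

Growing perpetuity: P = D₁ / (r − g) = £33,400.0000 / (0.118 − 0.066) = £642,307.69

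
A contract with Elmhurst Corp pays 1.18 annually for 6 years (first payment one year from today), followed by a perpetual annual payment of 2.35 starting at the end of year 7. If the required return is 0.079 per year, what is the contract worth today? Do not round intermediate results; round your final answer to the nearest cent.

24.32

PV of 6-year annuity: 1.18 × [1 − (1+0.079)^−6] / 0.079 = 5.47159
Perpetuity value at year 6: 2.35 / 0.079 = 29.74684
PV of perpetuity: 29.74684 / (1+0.079)^6 = 18.85003
Total PV = 5.47159 + 18.85003 = 24.32162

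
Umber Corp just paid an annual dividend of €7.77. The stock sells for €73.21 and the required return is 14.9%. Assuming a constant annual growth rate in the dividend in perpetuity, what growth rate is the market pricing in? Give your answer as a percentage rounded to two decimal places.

P = D₀(1+g)/(r−g) ⇒ P(r−g) = D₀(1+g) ⇒ g(P+D₀) = P·r − D₀
g = (P·r − D₀)/(P + D₀) = (€73.21×0.149 − €7.77) / (€73.21 + €7.77) = 0.038754

3.88%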